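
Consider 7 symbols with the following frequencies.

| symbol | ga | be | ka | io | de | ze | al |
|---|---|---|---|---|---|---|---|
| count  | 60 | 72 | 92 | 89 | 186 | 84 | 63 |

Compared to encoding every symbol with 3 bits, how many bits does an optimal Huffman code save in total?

186

Fixed-length: 3 bits × 646 symbols = 1938 bits.
Huffman merges:
merge ga(60) and al(63): 123
merge be(72) and ze(84): 156
merge io(89) and ka(92): 181
merge 123 and 156: 279
merge 181 and de(186): 367
merge 279 and 367: 646
Huffman total = 123 + 156 + 181 + 279 + 367 + 646 = 1752 bits.
Saving = 1938 − 1752 = 186 bits.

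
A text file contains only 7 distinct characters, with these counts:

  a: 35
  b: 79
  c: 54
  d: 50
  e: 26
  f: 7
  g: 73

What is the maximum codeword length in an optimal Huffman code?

4

Merge the two lowest-weight nodes at each step:
combine f(7), e(26) → 33
combine 33, a(35) → 68
combine d(50), c(54) → 104
combine 68, g(73) → 141
combine b(79), 104 → 183
combine 141, 183 → 324
Maximum depth reached is 4.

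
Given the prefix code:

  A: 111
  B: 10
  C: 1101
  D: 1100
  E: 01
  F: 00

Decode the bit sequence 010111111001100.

Read left to right; each codeword is recognised as soon as it completes (prefix code):
  01→E | 01→E | 111→A | 1100→D | 1100→D
Decoded message: EEADD

EEADD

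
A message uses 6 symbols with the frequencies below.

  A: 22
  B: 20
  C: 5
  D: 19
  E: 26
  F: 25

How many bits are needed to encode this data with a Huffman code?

300

Merge the two smallest weights repeatedly:
C(5) + D(19) → 24
B(20) + A(22) → 42
24 + F(25) → 49
E(26) + 42 → 68
49 + 68 → 117
Each symbol's bit-cost is frequency × depth; summing gives 300 bits (equivalently 24 + 42 + 49 + 68 + 117).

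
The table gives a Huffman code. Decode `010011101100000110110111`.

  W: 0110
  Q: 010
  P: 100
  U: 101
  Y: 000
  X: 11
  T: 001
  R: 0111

Read left to right; each codeword is recognised as soon as it completes (prefix code):
  010→Q | 0111→R | 0110→W | 000→Y | 0110→W | 11→X | 0111→R
Decoded message: QRWYWXR

QRWYWXR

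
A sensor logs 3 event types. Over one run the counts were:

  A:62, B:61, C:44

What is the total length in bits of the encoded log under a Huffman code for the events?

Merge the two smallest weights repeatedly:
C(44) + B(61) → 105
A(62) + 105 → 167
Each symbol's bit-cost is frequency × depth; summing gives 272 bits (equivalently 105 + 167).

272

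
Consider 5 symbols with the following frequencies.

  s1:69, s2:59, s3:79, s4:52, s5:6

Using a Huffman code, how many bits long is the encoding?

Merge the two smallest weights repeatedly:
combine s5(6), s4(52) → 58
combine 58, s2(59) → 117
combine s1(69), s3(79) → 148
combine 117, 148 → 265
Each symbol's bit-cost is frequency × depth; summing gives 588 bits (equivalently 58 + 117 + 148 + 265).

588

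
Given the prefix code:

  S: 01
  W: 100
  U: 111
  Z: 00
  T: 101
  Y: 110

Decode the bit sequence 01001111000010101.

SZUWZTS

Read left to right; each codeword is recognised as soon as it completes (prefix code):
  01→S | 00→Z | 111→U | 100→W | 00→Z | 101→T | 01→S
Decoded message: SZUWZTS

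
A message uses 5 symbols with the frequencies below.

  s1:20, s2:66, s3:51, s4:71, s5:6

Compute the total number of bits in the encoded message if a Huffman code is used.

Build the Huffman tree bottom-up:
combine s5(6), s1(20) → 26
combine 26, s3(51) → 77
combine s2(66), s4(71) → 137
combine 77, 137 → 214
Total encoded bits = sum of merged weights = 26 + 77 + 137 + 214 = 454.

454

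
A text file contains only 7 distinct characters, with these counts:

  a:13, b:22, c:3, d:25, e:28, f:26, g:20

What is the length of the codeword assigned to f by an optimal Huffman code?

2

Huffman merges, smallest pair first:
c(3) + a(13) → 16
16 + g(20) → 36
b(22) + d(25) → 47
f(26) + e(28) → 54
36 + 47 → 83
54 + 83 → 137
f sits 2 levels below the root, so its codeword is 2 bits.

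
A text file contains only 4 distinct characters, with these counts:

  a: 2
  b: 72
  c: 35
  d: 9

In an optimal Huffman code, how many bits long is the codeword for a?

3

Huffman merges, smallest pair first:
a(2) + d(9) → 11
11 + c(35) → 46
46 + b(72) → 118
a sits 3 levels below the root, so its codeword is 3 bits.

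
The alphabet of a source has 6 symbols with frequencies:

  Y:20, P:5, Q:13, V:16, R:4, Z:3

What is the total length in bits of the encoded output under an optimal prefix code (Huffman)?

Build the Huffman tree bottom-up:
merge Z(3) and R(4): 7
merge P(5) and 7: 12
merge 12 and Q(13): 25
merge V(16) and Y(20): 36
merge 25 and 36: 61
The encoded length is the sum of every internal node's weight: 7 + 12 + 25 + 36 + 61 = 141 bits.

141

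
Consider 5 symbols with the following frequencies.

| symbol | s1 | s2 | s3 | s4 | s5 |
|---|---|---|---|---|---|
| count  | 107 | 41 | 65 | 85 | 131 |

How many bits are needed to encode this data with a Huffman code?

Greedily combine the two least-frequent nodes:
combine s2(41), s3(65) → 106
combine s4(85), 106 → 191
combine s1(107), s5(131) → 238
combine 191, 238 → 429
Total encoded bits = sum of merged weights = 106 + 191 + 238 + 429 = 964.

964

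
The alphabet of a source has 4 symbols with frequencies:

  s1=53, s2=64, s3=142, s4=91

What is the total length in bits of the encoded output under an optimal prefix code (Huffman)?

675

Build the Huffman tree bottom-up:
combine s1(53), s2(64) → 117
combine s4(91), 117 → 208
combine s3(142), 208 → 350
Total encoded bits = sum of merged weights = 117 + 208 + 350 = 675.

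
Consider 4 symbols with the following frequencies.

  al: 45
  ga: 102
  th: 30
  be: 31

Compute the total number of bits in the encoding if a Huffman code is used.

Greedily combine the two least-frequent nodes:
combine th(30), be(31) → 61
combine al(45), 61 → 106
combine ga(102), 106 → 208
Each symbol's bit-cost is frequency × depth; summing gives 375 bits (equivalently 61 + 106 + 208).

375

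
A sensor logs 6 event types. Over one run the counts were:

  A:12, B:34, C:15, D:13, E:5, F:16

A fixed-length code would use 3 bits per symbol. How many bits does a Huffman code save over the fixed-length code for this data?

51

Fixed-length: 3 bits × 95 symbols = 285 bits.
Huffman merges:
combine E(5), A(12) → 17
combine D(13), C(15) → 28
combine F(16), 17 → 33
combine 28, 33 → 61
combine B(34), 61 → 95
Huffman total = 17 + 28 + 33 + 61 + 95 = 234 bits.
Saving = 285 − 234 = 51 bits.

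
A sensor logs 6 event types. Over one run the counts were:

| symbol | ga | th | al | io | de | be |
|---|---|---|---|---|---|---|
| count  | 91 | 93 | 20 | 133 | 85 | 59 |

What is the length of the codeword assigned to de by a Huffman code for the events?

Huffman merges, smallest pair first:
merge al(20) and be(59): 79
merge 79 and de(85): 164
merge ga(91) and th(93): 184
merge io(133) and 164: 297
merge 184 and 297: 481
de sits 3 levels below the root, so its codeword is 3 bits.

3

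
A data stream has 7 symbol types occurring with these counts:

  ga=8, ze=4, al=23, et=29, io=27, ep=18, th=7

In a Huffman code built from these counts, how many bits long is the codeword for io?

2

Build the tree from the bottom:
combine ze(4), th(7) → 11
combine ga(8), 11 → 19
combine ep(18), 19 → 37
combine al(23), io(27) → 50
combine et(29), 37 → 66
combine 50, 66 → 116
The subtree containing io is merged 2 times, so code length = 2.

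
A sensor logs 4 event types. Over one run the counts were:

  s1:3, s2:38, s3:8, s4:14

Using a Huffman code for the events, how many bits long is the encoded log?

99

Build the Huffman tree bottom-up:
merge s1(3) and s3(8): 11
merge 11 and s4(14): 25
merge 25 and s2(38): 63
The encoded length is the sum of every internal node's weight: 11 + 25 + 63 = 99 bits.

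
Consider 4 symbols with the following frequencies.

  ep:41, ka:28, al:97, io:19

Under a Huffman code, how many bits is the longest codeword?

3

Merge the two lowest-weight nodes at each step:
merge io(19) and ka(28): 47
merge ep(41) and 47: 88
merge 88 and al(97): 185
Maximum depth reached is 3.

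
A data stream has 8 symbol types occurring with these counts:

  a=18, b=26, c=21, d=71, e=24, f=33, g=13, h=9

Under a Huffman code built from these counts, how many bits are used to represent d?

Huffman merges, smallest pair first:
combine h(9), g(13) → 22
combine a(18), c(21) → 39
combine 22, e(24) → 46
combine b(26), f(33) → 59
combine 39, 46 → 85
combine 59, d(71) → 130
combine 85, 130 → 215
d's leaf is at depth 2, giving a 2-bit codeword.

2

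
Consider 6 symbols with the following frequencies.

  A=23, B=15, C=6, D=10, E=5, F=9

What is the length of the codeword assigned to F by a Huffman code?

Huffman merges, smallest pair first:
combine E(5), C(6) → 11
combine F(9), D(10) → 19
combine 11, B(15) → 26
combine 19, A(23) → 42
combine 26, 42 → 68
F sits 3 levels below the root, so its codeword is 3 bits.

3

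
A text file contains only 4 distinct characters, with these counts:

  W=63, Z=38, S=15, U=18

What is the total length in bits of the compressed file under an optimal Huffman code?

Greedily combine the two least-frequent nodes:
merge S(15) and U(18): 33
merge 33 and Z(38): 71
merge W(63) and 71: 134
Each symbol's bit-cost is frequency × depth; summing gives 238 bits (equivalently 33 + 71 + 134).

238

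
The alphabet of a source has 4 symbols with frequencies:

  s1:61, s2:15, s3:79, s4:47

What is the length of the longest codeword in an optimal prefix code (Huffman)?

Merge the two lowest-weight nodes at each step:
combine s2(15), s4(47) → 62
combine s1(61), 62 → 123
combine s3(79), 123 → 202
Maximum depth reached is 3.

3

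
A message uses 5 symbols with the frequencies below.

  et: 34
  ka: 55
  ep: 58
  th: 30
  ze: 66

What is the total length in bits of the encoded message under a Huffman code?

550

Greedily combine the two least-frequent nodes:
combine th(30), et(34) → 64
combine ka(55), ep(58) → 113
combine 64, ze(66) → 130
combine 113, 130 → 243
Each symbol's bit-cost is frequency × depth; summing gives 550 bits (equivalently 64 + 113 + 130 + 243).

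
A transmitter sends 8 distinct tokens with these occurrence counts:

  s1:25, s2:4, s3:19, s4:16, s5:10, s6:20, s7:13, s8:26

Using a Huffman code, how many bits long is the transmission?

Greedily combine the two least-frequent nodes:
merge s2(4) and s5(10): 14
merge s7(13) and 14: 27
merge s4(16) and s3(19): 35
merge s6(20) and s1(25): 45
merge s8(26) and 27: 53
merge 35 and 45: 80
merge 53 and 80: 133
Each symbol's bit-cost is frequency × depth; summing gives 387 bits (equivalently 14 + 27 + 35 + 45 + 53 + 80 + 133).

387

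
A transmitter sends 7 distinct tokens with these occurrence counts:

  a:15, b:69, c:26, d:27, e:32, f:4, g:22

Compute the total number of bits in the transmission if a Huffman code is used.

Greedily combine the two least-frequent nodes:
merge f(4) and a(15): 19
merge 19 and g(22): 41
merge c(26) and d(27): 53
merge e(32) and 41: 73
merge 53 and b(69): 122
merge 73 and 122: 195
Each symbol's bit-cost is frequency × depth; summing gives 503 bits (equivalently 19 + 41 + 53 + 73 + 122 + 195).

503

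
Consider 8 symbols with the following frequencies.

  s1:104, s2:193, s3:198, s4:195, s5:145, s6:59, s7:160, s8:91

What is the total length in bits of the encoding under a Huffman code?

3387

Merge the two smallest weights repeatedly:
s6(59) + s8(91) → 150
s1(104) + s5(145) → 249
150 + s7(160) → 310
s2(193) + s4(195) → 388
s3(198) + 249 → 447
310 + 388 → 698
447 + 698 → 1145
Total encoded bits = sum of merged weights = 150 + 249 + 310 + 388 + 447 + 698 + 1145 = 3387.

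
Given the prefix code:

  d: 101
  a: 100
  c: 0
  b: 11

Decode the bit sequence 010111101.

cdbd

Read left to right; each codeword is recognised as soon as it completes (prefix code):
  0→c | 101→d | 11→b | 101→d
Decoded message: cdbd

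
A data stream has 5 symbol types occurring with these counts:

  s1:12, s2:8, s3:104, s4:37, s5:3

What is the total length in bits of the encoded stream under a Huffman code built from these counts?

Greedily combine the two least-frequent nodes:
s5(3) + s2(8) → 11
11 + s1(12) → 23
23 + s4(37) → 60
60 + s3(104) → 164
Each symbol's bit-cost is frequency × depth; summing gives 258 bits (equivalently 11 + 23 + 60 + 164).

258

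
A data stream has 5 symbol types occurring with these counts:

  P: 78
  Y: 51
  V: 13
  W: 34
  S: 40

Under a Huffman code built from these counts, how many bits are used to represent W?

3

Build the tree from the bottom:
merge V(13) and W(34): 47
merge S(40) and 47: 87
merge Y(51) and P(78): 129
merge 87 and 129: 216
The subtree containing W is merged 3 times, so code length = 3.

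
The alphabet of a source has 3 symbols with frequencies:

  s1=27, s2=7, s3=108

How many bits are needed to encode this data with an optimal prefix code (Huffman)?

Build the Huffman tree bottom-up:
combine s2(7), s1(27) → 34
combine 34, s3(108) → 142
Each symbol's bit-cost is frequency × depth; summing gives 176 bits (equivalently 34 + 142).

176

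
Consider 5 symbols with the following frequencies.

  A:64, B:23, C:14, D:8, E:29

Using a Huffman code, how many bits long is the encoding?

279

Build the Huffman tree bottom-up:
D(8) + C(14) → 22
22 + B(23) → 45
E(29) + 45 → 74
A(64) + 74 → 138
The encoded length is the sum of every internal node's weight: 22 + 45 + 74 + 138 = 279 bits.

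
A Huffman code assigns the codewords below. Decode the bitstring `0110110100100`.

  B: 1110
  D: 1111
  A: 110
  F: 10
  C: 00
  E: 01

Read left to right; each codeword is recognised as soon as it completes (prefix code):
  01→E | 10→F | 110→A | 10→F | 01→E | 00→C
Decoded message: EFAFEC

EFAFEC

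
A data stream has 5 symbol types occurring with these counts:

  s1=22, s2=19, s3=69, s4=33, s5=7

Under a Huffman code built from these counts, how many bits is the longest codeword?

4

Merge the two lowest-weight nodes at each step:
s5(7) + s2(19) → 26
s1(22) + 26 → 48
s4(33) + 48 → 81
s3(69) + 81 → 150
Maximum depth reached is 4.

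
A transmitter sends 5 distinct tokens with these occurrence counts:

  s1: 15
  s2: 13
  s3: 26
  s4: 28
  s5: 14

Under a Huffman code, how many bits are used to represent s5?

3

Build the tree from the bottom:
merge s2(13) and s5(14): 27
merge s1(15) and s3(26): 41
merge 27 and s4(28): 55
merge 41 and 55: 96
s5 sits 3 levels below the root, so its codeword is 3 bits.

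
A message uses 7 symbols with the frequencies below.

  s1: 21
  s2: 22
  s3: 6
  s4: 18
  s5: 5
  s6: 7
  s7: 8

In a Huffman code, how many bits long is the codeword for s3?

Repeatedly merge the two smallest:
combine s5(5), s3(6) → 11
combine s6(7), s7(8) → 15
combine 11, 15 → 26
combine s4(18), s1(21) → 39
combine s2(22), 26 → 48
combine 39, 48 → 87
s3's leaf is at depth 4, giving a 4-bit codeword.

4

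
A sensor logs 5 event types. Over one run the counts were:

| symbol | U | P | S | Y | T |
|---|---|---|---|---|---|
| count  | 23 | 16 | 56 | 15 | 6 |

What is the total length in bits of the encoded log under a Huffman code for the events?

234

Greedily combine the two least-frequent nodes:
T(6) + Y(15) → 21
P(16) + 21 → 37
U(23) + 37 → 60
S(56) + 60 → 116
Each symbol's bit-cost is frequency × depth; summing gives 234 bits (equivalently 21 + 37 + 60 + 116).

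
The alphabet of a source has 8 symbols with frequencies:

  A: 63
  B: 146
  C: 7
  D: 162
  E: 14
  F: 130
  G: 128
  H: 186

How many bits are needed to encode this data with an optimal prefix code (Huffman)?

Greedily combine the two least-frequent nodes:
C(7) + E(14) → 21
21 + A(63) → 84
84 + G(128) → 212
F(130) + B(146) → 276
D(162) + H(186) → 348
212 + 276 → 488
348 + 488 → 836
The encoded length is the sum of every internal node's weight: 21 + 84 + 212 + 276 + 348 + 488 + 836 = 2265 bits.

2265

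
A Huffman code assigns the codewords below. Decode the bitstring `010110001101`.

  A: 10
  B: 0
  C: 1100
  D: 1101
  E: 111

Read left to right; each codeword is recognised as soon as it completes (prefix code):
  0→B | 10→A | 1100→C | 0→B | 1101→D
Decoded message: BACBD

BACBD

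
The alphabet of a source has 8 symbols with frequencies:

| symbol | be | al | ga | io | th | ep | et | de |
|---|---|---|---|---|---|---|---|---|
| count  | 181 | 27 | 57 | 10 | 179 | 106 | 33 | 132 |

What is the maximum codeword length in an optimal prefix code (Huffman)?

Merge the two lowest-weight nodes at each step:
combine io(10), al(27) → 37
combine et(33), 37 → 70
combine ga(57), 70 → 127
combine ep(106), 127 → 233
combine de(132), th(179) → 311
combine be(181), 233 → 414
combine 311, 414 → 725
Maximum depth reached is 6.

6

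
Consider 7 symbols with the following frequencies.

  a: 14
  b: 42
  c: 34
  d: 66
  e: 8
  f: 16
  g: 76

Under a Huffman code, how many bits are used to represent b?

Build the tree from the bottom:
combine e(8), a(14) → 22
combine f(16), 22 → 38
combine c(34), 38 → 72
combine b(42), d(66) → 108
combine 72, g(76) → 148
combine 108, 148 → 256
b sits 2 levels below the root, so its codeword is 2 bits.

2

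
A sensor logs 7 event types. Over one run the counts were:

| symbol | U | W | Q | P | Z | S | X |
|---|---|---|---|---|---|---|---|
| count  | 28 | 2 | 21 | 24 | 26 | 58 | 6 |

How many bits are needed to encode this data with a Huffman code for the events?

Merge the two smallest weights repeatedly:
merge W(2) and X(6): 8
merge 8 and Q(21): 29
merge P(24) and Z(26): 50
merge U(28) and 29: 57
merge 50 and 57: 107
merge S(58) and 107: 165
Total encoded bits = sum of merged weights = 8 + 29 + 50 + 57 + 107 + 165 = 416.

416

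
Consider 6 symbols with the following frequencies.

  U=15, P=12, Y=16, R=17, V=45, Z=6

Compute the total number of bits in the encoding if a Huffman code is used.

Merge the two smallest weights repeatedly:
Z(6) + P(12) → 18
U(15) + Y(16) → 31
R(17) + 18 → 35
31 + 35 → 66
V(45) + 66 → 111
The encoded length is the sum of every internal node's weight: 18 + 31 + 35 + 66 + 111 = 261 bits.

261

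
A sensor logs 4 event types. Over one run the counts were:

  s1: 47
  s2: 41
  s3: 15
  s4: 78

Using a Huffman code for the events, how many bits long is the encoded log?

Merge the two smallest weights repeatedly:
merge s3(15) and s2(41): 56
merge s1(47) and 56: 103
merge s4(78) and 103: 181
Each symbol's bit-cost is frequency × depth; summing gives 340 bits (equivalently 56 + 103 + 181).

340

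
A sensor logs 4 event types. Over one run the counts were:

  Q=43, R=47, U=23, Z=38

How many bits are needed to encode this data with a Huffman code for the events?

302

Greedily combine the two least-frequent nodes:
merge U(23) and Z(38): 61
merge Q(43) and R(47): 90
merge 61 and 90: 151
Total encoded bits = sum of merged weights = 61 + 90 + 151 = 302.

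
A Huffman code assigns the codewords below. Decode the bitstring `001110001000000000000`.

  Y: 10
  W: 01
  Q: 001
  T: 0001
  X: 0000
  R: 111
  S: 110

QSQXXX

Read left to right; each codeword is recognised as soon as it completes (prefix code):
  001→Q | 110→S | 001→Q | 0000→X | 0000→X | 0000→X
Decoded message: QSQXXX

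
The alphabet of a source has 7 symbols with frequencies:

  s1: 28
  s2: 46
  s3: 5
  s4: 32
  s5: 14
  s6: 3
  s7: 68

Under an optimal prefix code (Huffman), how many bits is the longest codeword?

Merge the two lowest-weight nodes at each step:
merge s6(3) and s3(5): 8
merge 8 and s5(14): 22
merge 22 and s1(28): 50
merge s4(32) and s2(46): 78
merge 50 and s7(68): 118
merge 78 and 118: 196
Maximum depth reached is 5.

5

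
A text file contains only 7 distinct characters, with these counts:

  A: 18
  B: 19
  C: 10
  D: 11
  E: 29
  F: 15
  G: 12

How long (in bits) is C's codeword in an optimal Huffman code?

Build the tree from the bottom:
merge C(10) and D(11): 21
merge G(12) and F(15): 27
merge A(18) and B(19): 37
merge 21 and 27: 48
merge E(29) and 37: 66
merge 48 and 66: 114
The subtree containing C is merged 3 times, so code length = 3.

3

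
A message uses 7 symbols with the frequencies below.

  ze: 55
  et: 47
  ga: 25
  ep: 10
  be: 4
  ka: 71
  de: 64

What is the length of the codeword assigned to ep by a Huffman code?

5

Huffman merges, smallest pair first:
be(4) + ep(10) → 14
14 + ga(25) → 39
39 + et(47) → 86
ze(55) + de(64) → 119
ka(71) + 86 → 157
119 + 157 → 276
ep's leaf is at depth 5, giving a 5-bit codeword.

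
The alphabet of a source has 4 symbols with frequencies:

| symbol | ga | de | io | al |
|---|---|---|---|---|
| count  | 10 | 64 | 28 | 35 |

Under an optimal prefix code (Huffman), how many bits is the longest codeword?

3

Merge the two lowest-weight nodes at each step:
merge ga(10) and io(28): 38
merge al(35) and 38: 73
merge de(64) and 73: 137
The rarest symbols sit at the bottom; the longest codeword is 3 bits.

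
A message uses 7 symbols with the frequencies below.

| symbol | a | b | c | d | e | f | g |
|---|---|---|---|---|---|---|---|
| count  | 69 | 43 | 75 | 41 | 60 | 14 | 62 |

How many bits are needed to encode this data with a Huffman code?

Merge the two smallest weights repeatedly:
merge f(14) and d(41): 55
merge b(43) and 55: 98
merge e(60) and g(62): 122
merge a(69) and c(75): 144
merge 98 and 122: 220
merge 144 and 220: 364
Total encoded bits = sum of merged weights = 55 + 98 + 122 + 144 + 220 + 364 = 1003.

1003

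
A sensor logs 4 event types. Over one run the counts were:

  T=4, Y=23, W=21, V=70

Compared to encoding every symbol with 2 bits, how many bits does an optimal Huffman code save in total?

45

Fixed-length: 2 bits × 118 symbols = 236 bits.
Huffman merges:
merge T(4) and W(21): 25
merge Y(23) and 25: 48
merge 48 and V(70): 118
Huffman total = 25 + 48 + 118 = 191 bits.
Saving = 236 − 191 = 45 bits.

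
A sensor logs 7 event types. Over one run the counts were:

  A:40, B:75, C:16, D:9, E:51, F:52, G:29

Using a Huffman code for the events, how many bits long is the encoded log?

714

Greedily combine the two least-frequent nodes:
merge D(9) and C(16): 25
merge 25 and G(29): 54
merge A(40) and E(51): 91
merge F(52) and 54: 106
merge B(75) and 91: 166
merge 106 and 166: 272
Each symbol's bit-cost is frequency × depth; summing gives 714 bits (equivalently 25 + 54 + 91 + 106 + 166 + 272).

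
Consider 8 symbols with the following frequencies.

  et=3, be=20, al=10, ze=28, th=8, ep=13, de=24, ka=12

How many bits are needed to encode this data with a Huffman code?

Build the Huffman tree bottom-up:
et(3) + th(8) → 11
al(10) + 11 → 21
ka(12) + ep(13) → 25
be(20) + 21 → 41
de(24) + 25 → 49
ze(28) + 41 → 69
49 + 69 → 118
Each symbol's bit-cost is frequency × depth; summing gives 334 bits (equivalently 11 + 21 + 25 + 41 + 49 + 69 + 118).

334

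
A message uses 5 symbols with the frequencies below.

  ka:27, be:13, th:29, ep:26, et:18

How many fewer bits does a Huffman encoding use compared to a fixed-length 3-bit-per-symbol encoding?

82

Fixed-length: 3 bits × 113 symbols = 339 bits.
Huffman merges:
combine be(13), et(18) → 31
combine ep(26), ka(27) → 53
combine th(29), 31 → 60
combine 53, 60 → 113
Huffman total = 31 + 53 + 60 + 113 = 257 bits.
Saving = 339 − 257 = 82 bits.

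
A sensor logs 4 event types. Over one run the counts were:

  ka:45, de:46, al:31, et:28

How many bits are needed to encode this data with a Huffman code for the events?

Build the Huffman tree bottom-up:
combine et(28), al(31) → 59
combine ka(45), de(46) → 91
combine 59, 91 → 150
The encoded length is the sum of every internal node's weight: 59 + 91 + 150 = 300 bits.

300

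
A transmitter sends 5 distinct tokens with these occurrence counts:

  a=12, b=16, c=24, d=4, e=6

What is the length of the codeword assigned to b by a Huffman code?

Build the tree from the bottom:
d(4) + e(6) → 10
10 + a(12) → 22
b(16) + 22 → 38
c(24) + 38 → 62
b sits 2 levels below the root, so its codeword is 2 bits.

2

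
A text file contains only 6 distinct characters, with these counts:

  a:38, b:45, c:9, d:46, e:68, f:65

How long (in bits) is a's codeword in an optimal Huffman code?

Build the tree from the bottom:
merge c(9) and a(38): 47
merge b(45) and d(46): 91
merge 47 and f(65): 112
merge e(68) and 91: 159
merge 112 and 159: 271
a sits 3 levels below the root, so its codeword is 3 bits.

3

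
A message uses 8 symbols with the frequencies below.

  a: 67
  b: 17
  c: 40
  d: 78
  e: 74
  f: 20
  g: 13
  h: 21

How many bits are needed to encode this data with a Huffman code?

909

Greedily combine the two least-frequent nodes:
g(13) + b(17) → 30
f(20) + h(21) → 41
30 + c(40) → 70
41 + a(67) → 108
70 + e(74) → 144
d(78) + 108 → 186
144 + 186 → 330
Total encoded bits = sum of merged weights = 30 + 41 + 70 + 108 + 144 + 186 + 330 = 909.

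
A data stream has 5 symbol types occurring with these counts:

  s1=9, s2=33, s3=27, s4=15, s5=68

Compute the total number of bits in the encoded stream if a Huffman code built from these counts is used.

Merge the two smallest weights repeatedly:
s1(9) + s4(15) → 24
24 + s3(27) → 51
s2(33) + 51 → 84
s5(68) + 84 → 152
Total encoded bits = sum of merged weights = 24 + 51 + 84 + 152 = 311.

311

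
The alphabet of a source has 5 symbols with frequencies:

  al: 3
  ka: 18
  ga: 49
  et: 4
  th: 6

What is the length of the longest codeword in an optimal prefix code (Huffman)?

4

Merge the two lowest-weight nodes at each step:
combine al(3), et(4) → 7
combine th(6), 7 → 13
combine 13, ka(18) → 31
combine 31, ga(49) → 80
Maximum depth reached is 4.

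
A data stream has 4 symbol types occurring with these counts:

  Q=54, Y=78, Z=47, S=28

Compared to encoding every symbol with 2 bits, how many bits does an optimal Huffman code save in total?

3

Fixed-length: 2 bits × 207 symbols = 414 bits.
Huffman merges:
combine S(28), Z(47) → 75
combine Q(54), 75 → 129
combine Y(78), 129 → 207
Huffman total = 75 + 129 + 207 = 411 bits.
Saving = 414 − 411 = 3 bits.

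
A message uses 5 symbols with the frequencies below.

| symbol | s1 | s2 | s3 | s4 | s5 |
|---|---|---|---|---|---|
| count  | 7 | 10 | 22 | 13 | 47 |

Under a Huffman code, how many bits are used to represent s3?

2

Huffman merges, smallest pair first:
merge s1(7) and s2(10): 17
merge s4(13) and 17: 30
merge s3(22) and 30: 52
merge s5(47) and 52: 99
s3 sits 2 levels below the root, so its codeword is 2 bits.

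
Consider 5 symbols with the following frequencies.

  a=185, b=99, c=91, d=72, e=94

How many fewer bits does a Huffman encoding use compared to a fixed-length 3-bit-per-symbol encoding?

378

Fixed-length: 3 bits × 541 symbols = 1623 bits.
Huffman merges:
combine d(72), c(91) → 163
combine e(94), b(99) → 193
combine 163, a(185) → 348
combine 193, 348 → 541
Huffman total = 163 + 193 + 348 + 541 = 1245 bits.
Saving = 1623 − 1245 = 378 bits.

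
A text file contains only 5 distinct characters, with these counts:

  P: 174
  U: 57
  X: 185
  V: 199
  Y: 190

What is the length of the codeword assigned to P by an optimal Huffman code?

Huffman merges, smallest pair first:
U(57) + P(174) → 231
X(185) + Y(190) → 375
V(199) + 231 → 430
375 + 430 → 805
The subtree containing P is merged 3 times, so code length = 3.

3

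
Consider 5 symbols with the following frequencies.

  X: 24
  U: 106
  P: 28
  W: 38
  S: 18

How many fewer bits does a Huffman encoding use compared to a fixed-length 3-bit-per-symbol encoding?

Fixed-length: 3 bits × 214 symbols = 642 bits.
Huffman merges:
S(18) + X(24) → 42
P(28) + W(38) → 66
42 + 66 → 108
U(106) + 108 → 214
Huffman total = 42 + 66 + 108 + 214 = 430 bits.
Saving = 642 − 430 = 212 bits.

212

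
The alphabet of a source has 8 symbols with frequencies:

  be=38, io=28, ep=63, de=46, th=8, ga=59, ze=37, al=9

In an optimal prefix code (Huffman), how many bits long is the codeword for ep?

Build the tree from the bottom:
th(8) + al(9) → 17
17 + io(28) → 45
ze(37) + be(38) → 75
45 + de(46) → 91
ga(59) + ep(63) → 122
75 + 91 → 166
122 + 166 → 288
The subtree containing ep is merged 2 times, so code length = 2.

2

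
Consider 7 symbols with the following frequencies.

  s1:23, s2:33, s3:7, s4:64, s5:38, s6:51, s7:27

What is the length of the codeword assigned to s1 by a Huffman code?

4

Huffman merges, smallest pair first:
merge s3(7) and s1(23): 30
merge s7(27) and 30: 57
merge s2(33) and s5(38): 71
merge s6(51) and 57: 108
merge s4(64) and 71: 135
merge 108 and 135: 243
s1 sits 4 levels below the root, so its codeword is 4 bits.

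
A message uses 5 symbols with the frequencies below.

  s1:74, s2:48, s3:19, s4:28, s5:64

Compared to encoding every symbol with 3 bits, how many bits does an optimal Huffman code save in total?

Fixed-length: 3 bits × 233 symbols = 699 bits.
Huffman merges:
combine s3(19), s4(28) → 47
combine 47, s2(48) → 95
combine s5(64), s1(74) → 138
combine 95, 138 → 233
Huffman total = 47 + 95 + 138 + 233 = 513 bits.
Saving = 699 − 513 = 186 bits.

186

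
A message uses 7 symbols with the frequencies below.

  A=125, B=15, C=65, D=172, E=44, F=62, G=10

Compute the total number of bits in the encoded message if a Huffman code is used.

1207

Build the Huffman tree bottom-up:
G(10) + B(15) → 25
25 + E(44) → 69
F(62) + C(65) → 127
69 + A(125) → 194
127 + D(172) → 299
194 + 299 → 493
The encoded length is the sum of every internal node's weight: 25 + 69 + 127 + 194 + 299 + 493 = 1207 bits.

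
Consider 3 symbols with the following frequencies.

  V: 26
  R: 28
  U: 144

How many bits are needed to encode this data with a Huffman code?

Merge the two smallest weights repeatedly:
merge V(26) and R(28): 54
merge 54 and U(144): 198
Total encoded bits = sum of merged weights = 54 + 198 = 252.

252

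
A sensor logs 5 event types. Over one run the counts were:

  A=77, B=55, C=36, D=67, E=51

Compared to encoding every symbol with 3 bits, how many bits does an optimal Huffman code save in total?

Fixed-length: 3 bits × 286 symbols = 858 bits.
Huffman merges:
combine C(36), E(51) → 87
combine B(55), D(67) → 122
combine A(77), 87 → 164
combine 122, 164 → 286
Huffman total = 87 + 122 + 164 + 286 = 659 bits.
Saving = 858 − 659 = 199 bits.

199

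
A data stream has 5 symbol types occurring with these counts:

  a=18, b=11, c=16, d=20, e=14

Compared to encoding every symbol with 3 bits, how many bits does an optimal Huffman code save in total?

54

Fixed-length: 3 bits × 79 symbols = 237 bits.
Huffman merges:
merge b(11) and e(14): 25
merge c(16) and a(18): 34
merge d(20) and 25: 45
merge 34 and 45: 79
Huffman total = 25 + 34 + 45 + 79 = 183 bits.
Saving = 237 − 183 = 54 bits.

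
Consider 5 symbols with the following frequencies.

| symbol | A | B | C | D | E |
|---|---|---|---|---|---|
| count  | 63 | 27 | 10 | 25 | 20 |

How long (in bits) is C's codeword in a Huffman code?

Repeatedly merge the two smallest:
merge C(10) and E(20): 30
merge D(25) and B(27): 52
merge 30 and 52: 82
merge A(63) and 82: 145
The subtree containing C is merged 3 times, so code length = 3.

3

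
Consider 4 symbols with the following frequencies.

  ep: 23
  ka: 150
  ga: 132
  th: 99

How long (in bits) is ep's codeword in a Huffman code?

3

Huffman merges, smallest pair first:
combine ep(23), th(99) → 122
combine 122, ga(132) → 254
combine ka(150), 254 → 404
The subtree containing ep is merged 3 times, so code length = 3.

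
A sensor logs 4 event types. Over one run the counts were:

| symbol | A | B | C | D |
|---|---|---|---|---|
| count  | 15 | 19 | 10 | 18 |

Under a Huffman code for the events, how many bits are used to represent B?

2

Huffman merges, smallest pair first:
merge C(10) and A(15): 25
merge D(18) and B(19): 37
merge 25 and 37: 62
B's leaf is at depth 2, giving a 2-bit codeword.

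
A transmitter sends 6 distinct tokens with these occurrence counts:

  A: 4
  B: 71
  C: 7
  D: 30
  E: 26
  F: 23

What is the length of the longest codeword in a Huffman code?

Merge the two lowest-weight nodes at each step:
merge A(4) and C(7): 11
merge 11 and F(23): 34
merge E(26) and D(30): 56
merge 34 and 56: 90
merge B(71) and 90: 161
Maximum depth reached is 4.

4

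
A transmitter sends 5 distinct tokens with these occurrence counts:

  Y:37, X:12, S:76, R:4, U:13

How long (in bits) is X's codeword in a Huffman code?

Huffman merges, smallest pair first:
combine R(4), X(12) → 16
combine U(13), 16 → 29
combine 29, Y(37) → 66
combine 66, S(76) → 142
X's leaf is at depth 4, giving a 4-bit codeword.

4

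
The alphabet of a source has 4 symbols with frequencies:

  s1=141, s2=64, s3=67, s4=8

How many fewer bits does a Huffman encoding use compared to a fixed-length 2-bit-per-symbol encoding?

Fixed-length: 2 bits × 280 symbols = 560 bits.
Huffman merges:
merge s4(8) and s2(64): 72
merge s3(67) and 72: 139
merge 139 and s1(141): 280
Huffman total = 72 + 139 + 280 = 491 bits.
Saving = 560 − 491 = 69 bits.

69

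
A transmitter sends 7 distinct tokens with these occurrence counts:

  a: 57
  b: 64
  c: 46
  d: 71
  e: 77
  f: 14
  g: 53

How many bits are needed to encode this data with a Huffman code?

1058

Merge the two smallest weights repeatedly:
merge f(14) and c(46): 60
merge g(53) and a(57): 110
merge 60 and b(64): 124
merge d(71) and e(77): 148
merge 110 and 124: 234
merge 148 and 234: 382
Total encoded bits = sum of merged weights = 60 + 110 + 124 + 148 + 234 + 382 = 1058.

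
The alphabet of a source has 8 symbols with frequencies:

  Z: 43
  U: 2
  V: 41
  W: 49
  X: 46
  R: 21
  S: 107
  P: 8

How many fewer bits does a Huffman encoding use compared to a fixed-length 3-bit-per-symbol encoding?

115

Fixed-length: 3 bits × 317 symbols = 951 bits.
Huffman merges:
combine U(2), P(8) → 10
combine 10, R(21) → 31
combine 31, V(41) → 72
combine Z(43), X(46) → 89
combine W(49), 72 → 121
combine 89, S(107) → 196
combine 121, 196 → 317
Huffman total = 10 + 31 + 72 + 89 + 121 + 196 + 317 = 836 bits.
Saving = 951 − 836 = 115 bits.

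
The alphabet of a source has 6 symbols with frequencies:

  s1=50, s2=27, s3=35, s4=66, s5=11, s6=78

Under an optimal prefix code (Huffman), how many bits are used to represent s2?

Build the tree from the bottom:
merge s5(11) and s2(27): 38
merge s3(35) and 38: 73
merge s1(50) and s4(66): 116
merge 73 and s6(78): 151
merge 116 and 151: 267
The subtree containing s2 is merged 4 times, so code length = 4.

4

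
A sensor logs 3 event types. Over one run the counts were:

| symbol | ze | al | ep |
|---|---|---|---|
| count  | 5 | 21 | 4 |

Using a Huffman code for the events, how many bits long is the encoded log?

Greedily combine the two least-frequent nodes:
ep(4) + ze(5) → 9
9 + al(21) → 30
Total encoded bits = sum of merged weights = 9 + 30 = 39.

39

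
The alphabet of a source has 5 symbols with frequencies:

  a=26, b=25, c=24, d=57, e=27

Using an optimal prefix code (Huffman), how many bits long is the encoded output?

Build the Huffman tree bottom-up:
merge c(24) and b(25): 49
merge a(26) and e(27): 53
merge 49 and 53: 102
merge d(57) and 102: 159
The encoded length is the sum of every internal node's weight: 49 + 53 + 102 + 159 = 363 bits.

363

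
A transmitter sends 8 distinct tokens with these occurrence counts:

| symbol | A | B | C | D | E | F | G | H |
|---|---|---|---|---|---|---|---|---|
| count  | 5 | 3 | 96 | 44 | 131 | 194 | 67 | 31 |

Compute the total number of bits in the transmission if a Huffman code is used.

Build the Huffman tree bottom-up:
B(3) + A(5) → 8
8 + H(31) → 39
39 + D(44) → 83
G(67) + 83 → 150
C(96) + E(131) → 227
150 + F(194) → 344
227 + 344 → 571
Total encoded bits = sum of merged weights = 8 + 39 + 83 + 150 + 227 + 344 + 571 = 1422.

1422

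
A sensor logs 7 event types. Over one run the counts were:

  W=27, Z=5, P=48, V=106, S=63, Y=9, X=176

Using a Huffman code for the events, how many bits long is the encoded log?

988

Build the Huffman tree bottom-up:
Z(5) + Y(9) → 14
14 + W(27) → 41
41 + P(48) → 89
S(63) + 89 → 152
V(106) + 152 → 258
X(176) + 258 → 434
Each symbol's bit-cost is frequency × depth; summing gives 988 bits (equivalently 14 + 41 + 89 + 152 + 258 + 434).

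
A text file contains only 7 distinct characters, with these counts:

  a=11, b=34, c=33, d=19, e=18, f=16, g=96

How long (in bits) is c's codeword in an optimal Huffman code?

Build the tree from the bottom:
a(11) + f(16) → 27
e(18) + d(19) → 37
27 + c(33) → 60
b(34) + 37 → 71
60 + 71 → 131
g(96) + 131 → 227
c's leaf is at depth 3, giving a 3-bit codeword.

3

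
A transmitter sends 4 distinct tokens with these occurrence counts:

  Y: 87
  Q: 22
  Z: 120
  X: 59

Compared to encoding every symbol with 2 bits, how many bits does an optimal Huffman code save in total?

Fixed-length: 2 bits × 288 symbols = 576 bits.
Huffman merges:
Q(22) + X(59) → 81
81 + Y(87) → 168
Z(120) + 168 → 288
Huffman total = 81 + 168 + 288 = 537 bits.
Saving = 576 − 537 = 39 bits.

39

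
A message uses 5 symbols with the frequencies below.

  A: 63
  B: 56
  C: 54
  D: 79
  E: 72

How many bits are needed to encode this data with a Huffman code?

758

Greedily combine the two least-frequent nodes:
merge C(54) and B(56): 110
merge A(63) and E(72): 135
merge D(79) and 110: 189
merge 135 and 189: 324
Each symbol's bit-cost is frequency × depth; summing gives 758 bits (equivalently 110 + 135 + 189 + 324).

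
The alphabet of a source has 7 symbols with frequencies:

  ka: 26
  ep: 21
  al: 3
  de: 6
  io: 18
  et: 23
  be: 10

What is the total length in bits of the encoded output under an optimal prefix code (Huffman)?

279

Build the Huffman tree bottom-up:
al(3) + de(6) → 9
9 + be(10) → 19
io(18) + 19 → 37
ep(21) + et(23) → 44
ka(26) + 37 → 63
44 + 63 → 107
The encoded length is the sum of every internal node's weight: 9 + 19 + 37 + 44 + 63 + 107 = 279 bits.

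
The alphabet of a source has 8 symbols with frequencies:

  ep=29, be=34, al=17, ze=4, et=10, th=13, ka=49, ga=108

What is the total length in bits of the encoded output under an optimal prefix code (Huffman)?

Greedily combine the two least-frequent nodes:
merge ze(4) and et(10): 14
merge th(13) and 14: 27
merge al(17) and 27: 44
merge ep(29) and be(34): 63
merge 44 and ka(49): 93
merge 63 and 93: 156
merge ga(108) and 156: 264
The encoded length is the sum of every internal node's weight: 14 + 27 + 44 + 63 + 93 + 156 + 264 = 661 bits.

661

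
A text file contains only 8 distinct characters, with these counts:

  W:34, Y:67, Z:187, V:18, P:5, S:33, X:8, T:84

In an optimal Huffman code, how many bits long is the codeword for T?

Build the tree from the bottom:
P(5) + X(8) → 13
13 + V(18) → 31
31 + S(33) → 64
W(34) + 64 → 98
Y(67) + T(84) → 151
98 + 151 → 249
Z(187) + 249 → 436
T sits 3 levels below the root, so its codeword is 3 bits.

3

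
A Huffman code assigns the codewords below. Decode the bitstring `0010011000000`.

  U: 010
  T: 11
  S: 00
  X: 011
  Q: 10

SQXSSS

Read left to right; each codeword is recognised as soon as it completes (prefix code):
  00→S | 10→Q | 011→X | 00→S | 00→S | 00→S
Decoded message: SQXSSS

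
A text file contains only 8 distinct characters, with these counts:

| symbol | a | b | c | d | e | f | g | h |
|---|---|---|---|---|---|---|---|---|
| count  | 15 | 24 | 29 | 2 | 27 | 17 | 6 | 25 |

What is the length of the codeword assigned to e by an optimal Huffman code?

Repeatedly merge the two smallest:
d(2) + g(6) → 8
8 + a(15) → 23
f(17) + 23 → 40
b(24) + h(25) → 49
e(27) + c(29) → 56
40 + 49 → 89
56 + 89 → 145
The subtree containing e is merged 2 times, so code length = 2.

2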